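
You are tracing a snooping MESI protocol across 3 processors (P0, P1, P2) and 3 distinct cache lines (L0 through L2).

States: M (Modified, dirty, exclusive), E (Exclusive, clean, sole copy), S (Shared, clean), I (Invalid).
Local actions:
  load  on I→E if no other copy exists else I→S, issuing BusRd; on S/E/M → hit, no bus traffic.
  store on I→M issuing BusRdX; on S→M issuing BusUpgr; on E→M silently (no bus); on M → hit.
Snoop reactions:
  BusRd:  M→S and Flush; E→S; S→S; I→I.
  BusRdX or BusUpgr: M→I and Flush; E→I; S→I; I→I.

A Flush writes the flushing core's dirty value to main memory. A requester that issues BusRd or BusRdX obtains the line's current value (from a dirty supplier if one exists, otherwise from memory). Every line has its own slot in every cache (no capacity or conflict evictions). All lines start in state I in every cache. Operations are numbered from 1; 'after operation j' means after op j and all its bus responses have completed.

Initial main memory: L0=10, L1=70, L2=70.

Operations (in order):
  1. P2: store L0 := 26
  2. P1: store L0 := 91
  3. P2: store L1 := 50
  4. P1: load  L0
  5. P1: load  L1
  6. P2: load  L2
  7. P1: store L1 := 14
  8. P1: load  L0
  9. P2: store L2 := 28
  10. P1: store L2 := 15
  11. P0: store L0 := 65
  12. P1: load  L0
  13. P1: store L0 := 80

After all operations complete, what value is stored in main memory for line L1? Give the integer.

memory[L1] = 50

step 1: P2: store L0 := 26  ⟶  IIM  (L0)  txn=BusRdX  M[L0]=10
step 2: P1: store L0 := 91  ⟶  IMI  (L0)  txn=BusRdX+Flush  M[L0]=26
step 3: P2: store L1 := 50  ⟶  IIM  (L1)  txn=BusRdX  M[L1]=70
step 4: P1: load  L0  ⟶  IMI  (L0)  txn=∅  M[L0]=26
step 5: P1: load  L1  ⟶  ISS  (L1)  txn=BusRd+Flush  M[L1]=50
step 6: P2: load  L2  ⟶  IIE  (L2)  txn=BusRd  M[L2]=70
step 7: P1: store L1 := 14  ⟶  IMI  (L1)  txn=BusUpgr  M[L1]=50
step 8: P1: load  L0  ⟶  IMI  (L0)  txn=∅  M[L0]=26
step 9: P2: store L2 := 28  ⟶  IIM  (L2)  txn=∅  M[L2]=70
step 10: P1: store L2 := 15  ⟶  IMI  (L2)  txn=BusRdX+Flush  M[L2]=28
step 11: P0: store L0 := 65  ⟶  MII  (L0)  txn=BusRdX+Flush  M[L0]=91
step 12: P1: load  L0  ⟶  SSI  (L0)  txn=BusRd+Flush  M[L0]=65
step 13: P1: store L0 := 80  ⟶  IMI  (L0)  txn=BusUpgr  M[L0]=65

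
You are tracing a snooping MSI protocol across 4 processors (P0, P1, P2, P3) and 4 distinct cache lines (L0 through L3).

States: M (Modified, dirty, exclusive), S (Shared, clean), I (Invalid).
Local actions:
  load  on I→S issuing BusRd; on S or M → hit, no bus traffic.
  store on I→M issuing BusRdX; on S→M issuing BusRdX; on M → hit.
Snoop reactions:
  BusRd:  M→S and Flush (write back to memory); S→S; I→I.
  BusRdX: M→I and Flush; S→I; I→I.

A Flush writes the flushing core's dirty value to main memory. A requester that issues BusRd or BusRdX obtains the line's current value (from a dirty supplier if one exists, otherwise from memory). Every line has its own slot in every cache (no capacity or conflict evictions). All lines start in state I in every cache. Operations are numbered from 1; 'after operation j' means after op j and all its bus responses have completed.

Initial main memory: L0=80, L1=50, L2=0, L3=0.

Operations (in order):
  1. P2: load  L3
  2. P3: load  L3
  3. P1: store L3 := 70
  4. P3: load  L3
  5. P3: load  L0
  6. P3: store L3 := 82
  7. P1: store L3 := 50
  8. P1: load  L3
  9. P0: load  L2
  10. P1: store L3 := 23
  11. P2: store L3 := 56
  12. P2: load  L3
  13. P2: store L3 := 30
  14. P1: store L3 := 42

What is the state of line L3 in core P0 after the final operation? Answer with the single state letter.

step 1: P2: load  L3  ⟶  IISI  (L3)  txn=BusRd  M[L3]=0
step 2: P3: load  L3  ⟶  IISS  (L3)  txn=BusRd  M[L3]=0
step 3: P1: store L3 := 70  ⟶  IMII  (L3)  txn=BusRdX  M[L3]=0
step 4: P3: load  L3  ⟶  ISIS  (L3)  txn=BusRd+Flush  M[L3]=70
step 5: P3: load  L0  ⟶  IIIS  (L0)  txn=BusRd  M[L0]=80
step 6: P3: store L3 := 82  ⟶  IIIM  (L3)  txn=BusRdX  M[L3]=70
step 7: P1: store L3 := 50  ⟶  IMII  (L3)  txn=BusRdX+Flush  M[L3]=82
step 8: P1: load  L3  ⟶  IMII  (L3)  txn=∅  M[L3]=82
step 9: P0: load  L2  ⟶  SIII  (L2)  txn=BusRd  M[L2]=0
step 10: P1: store L3 := 23  ⟶  IMII  (L3)  txn=∅  M[L3]=82
step 11: P2: store L3 := 56  ⟶  IIMI  (L3)  txn=BusRdX+Flush  M[L3]=23
step 12: P2: load  L3  ⟶  IIMI  (L3)  txn=∅  M[L3]=23
step 13: P2: store L3 := 30  ⟶  IIMI  (L3)  txn=∅  M[L3]=23
step 14: P1: store L3 := 42  ⟶  IMII  (L3)  txn=BusRdX+Flush  M[L3]=30

state = I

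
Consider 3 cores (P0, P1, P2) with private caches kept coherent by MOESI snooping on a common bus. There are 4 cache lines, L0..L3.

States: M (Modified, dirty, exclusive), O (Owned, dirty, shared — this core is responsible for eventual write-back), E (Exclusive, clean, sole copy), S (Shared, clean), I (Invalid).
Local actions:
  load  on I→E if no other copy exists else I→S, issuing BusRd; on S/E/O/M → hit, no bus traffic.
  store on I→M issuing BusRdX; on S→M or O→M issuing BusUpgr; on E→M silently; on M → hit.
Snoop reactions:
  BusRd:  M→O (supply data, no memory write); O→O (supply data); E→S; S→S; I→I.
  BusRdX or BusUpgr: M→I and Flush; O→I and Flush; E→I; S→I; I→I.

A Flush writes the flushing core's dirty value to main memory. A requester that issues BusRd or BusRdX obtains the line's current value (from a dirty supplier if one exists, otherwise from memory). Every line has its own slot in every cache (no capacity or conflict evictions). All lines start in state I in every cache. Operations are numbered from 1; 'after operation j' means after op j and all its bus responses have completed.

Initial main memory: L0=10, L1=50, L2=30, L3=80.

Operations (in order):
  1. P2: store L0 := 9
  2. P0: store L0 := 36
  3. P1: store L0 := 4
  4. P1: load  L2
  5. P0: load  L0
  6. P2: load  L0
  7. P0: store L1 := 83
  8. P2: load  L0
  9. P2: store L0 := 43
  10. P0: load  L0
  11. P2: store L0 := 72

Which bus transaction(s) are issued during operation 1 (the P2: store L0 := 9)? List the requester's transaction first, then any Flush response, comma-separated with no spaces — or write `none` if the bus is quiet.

bus = BusRdX

  op1 P2: store L0 := 9 → I/I/M on L0; bus BusRdX; mem=10
  op2 P0: store L0 := 36 → M/I/I on L0; bus BusRdX Flush; mem=9
  op3 P1: store L0 := 4 → I/M/I on L0; bus BusRdX Flush; mem=36
  op4 P1: load  L2 → I/E/I on L2; bus BusRd; mem=30
  op5 P0: load  L0 → S/O/I on L0; bus BusRd; mem=36
  op6 P2: load  L0 → S/O/S on L0; bus BusRd; mem=36
  op7 P0: store L1 := 83 → M/I/I on L1; bus BusRdX; mem=50
  op8 P2: load  L0 → S/O/S on L0; bus (none); mem=36
  op9 P2: store L0 := 43 → I/I/M on L0; bus BusUpgr Flush; mem=4
  op10 P0: load  L0 → S/I/O on L0; bus BusRd; mem=4
  op11 P2: store L0 := 72 → I/I/M on L0; bus BusUpgr; mem=4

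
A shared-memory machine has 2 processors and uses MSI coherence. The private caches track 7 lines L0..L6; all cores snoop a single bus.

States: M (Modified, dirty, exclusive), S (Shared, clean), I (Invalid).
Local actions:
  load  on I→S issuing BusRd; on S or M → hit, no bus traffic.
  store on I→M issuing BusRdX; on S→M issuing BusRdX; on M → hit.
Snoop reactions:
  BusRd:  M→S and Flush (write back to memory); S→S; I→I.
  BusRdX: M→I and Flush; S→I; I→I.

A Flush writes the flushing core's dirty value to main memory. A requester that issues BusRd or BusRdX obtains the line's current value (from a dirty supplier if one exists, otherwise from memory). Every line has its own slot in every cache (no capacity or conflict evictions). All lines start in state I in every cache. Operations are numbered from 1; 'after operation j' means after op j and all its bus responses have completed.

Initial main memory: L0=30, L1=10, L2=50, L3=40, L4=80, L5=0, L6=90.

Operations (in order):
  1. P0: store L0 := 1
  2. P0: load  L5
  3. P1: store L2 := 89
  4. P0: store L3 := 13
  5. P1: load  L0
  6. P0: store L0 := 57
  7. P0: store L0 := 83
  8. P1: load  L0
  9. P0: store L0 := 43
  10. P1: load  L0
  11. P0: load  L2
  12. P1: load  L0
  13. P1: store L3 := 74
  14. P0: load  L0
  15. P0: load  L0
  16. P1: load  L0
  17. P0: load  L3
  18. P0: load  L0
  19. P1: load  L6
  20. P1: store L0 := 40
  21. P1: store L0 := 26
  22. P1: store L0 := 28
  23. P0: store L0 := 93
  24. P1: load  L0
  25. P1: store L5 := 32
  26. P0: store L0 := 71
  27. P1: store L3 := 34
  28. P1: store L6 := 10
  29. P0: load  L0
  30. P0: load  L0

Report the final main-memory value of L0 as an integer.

[1] P0: store L0 := 1 | P0:M(1), P1:I | bus: BusRdX
[2] P0: load  L5 | P0:S(0), P1:I | bus: BusRd
[3] P1: store L2 := 89 | P0:I, P1:M(89) | bus: BusRdX
[4] P0: store L3 := 13 | P0:M(13), P1:I | bus: BusRdX
[5] P1: load  L0 | P0:S(1), P1:S(1) | bus: BusRd,Flush
[6] P0: store L0 := 57 | P0:M(57), P1:I | bus: BusRdX
[7] P0: store L0 := 83 | P0:M(83), P1:I | bus: none
[8] P1: load  L0 | P0:S(83), P1:S(83) | bus: BusRd,Flush
[9] P0: store L0 := 43 | P0:M(43), P1:I | bus: BusRdX
[10] P1: load  L0 | P0:S(43), P1:S(43) | bus: BusRd,Flush
[11] P0: load  L2 | P0:S(89), P1:S(89) | bus: BusRd,Flush
[12] P1: load  L0 | P0:S(43), P1:S(43) | bus: none
[13] P1: store L3 := 74 | P0:I, P1:M(74) | bus: BusRdX,Flush
[14] P0: load  L0 | P0:S(43), P1:S(43) | bus: none
[15] P0: load  L0 | P0:S(43), P1:S(43) | bus: none
[16] P1: load  L0 | P0:S(43), P1:S(43) | bus: none
[17] P0: load  L3 | P0:S(74), P1:S(74) | bus: BusRd,Flush
[18] P0: load  L0 | P0:S(43), P1:S(43) | bus: none
[19] P1: load  L6 | P0:I, P1:S(90) | bus: BusRd
[20] P1: store L0 := 40 | P0:I, P1:M(40) | bus: BusRdX
[21] P1: store L0 := 26 | P0:I, P1:M(26) | bus: none
[22] P1: store L0 := 28 | P0:I, P1:M(28) | bus: none
[23] P0: store L0 := 93 | P0:M(93), P1:I | bus: BusRdX,Flush
[24] P1: load  L0 | P0:S(93), P1:S(93) | bus: BusRd,Flush
[25] P1: store L5 := 32 | P0:I, P1:M(32) | bus: BusRdX
[26] P0: store L0 := 71 | P0:M(71), P1:I | bus: BusRdX
[27] P1: store L3 := 34 | P0:I, P1:M(34) | bus: BusRdX
[28] P1: store L6 := 10 | P0:I, P1:M(10) | bus: BusRdX
[29] P0: load  L0 | P0:M(71), P1:I | bus: none
[30] P0: load  L0 | P0:M(71), P1:I | bus: none

memory[L0] = 93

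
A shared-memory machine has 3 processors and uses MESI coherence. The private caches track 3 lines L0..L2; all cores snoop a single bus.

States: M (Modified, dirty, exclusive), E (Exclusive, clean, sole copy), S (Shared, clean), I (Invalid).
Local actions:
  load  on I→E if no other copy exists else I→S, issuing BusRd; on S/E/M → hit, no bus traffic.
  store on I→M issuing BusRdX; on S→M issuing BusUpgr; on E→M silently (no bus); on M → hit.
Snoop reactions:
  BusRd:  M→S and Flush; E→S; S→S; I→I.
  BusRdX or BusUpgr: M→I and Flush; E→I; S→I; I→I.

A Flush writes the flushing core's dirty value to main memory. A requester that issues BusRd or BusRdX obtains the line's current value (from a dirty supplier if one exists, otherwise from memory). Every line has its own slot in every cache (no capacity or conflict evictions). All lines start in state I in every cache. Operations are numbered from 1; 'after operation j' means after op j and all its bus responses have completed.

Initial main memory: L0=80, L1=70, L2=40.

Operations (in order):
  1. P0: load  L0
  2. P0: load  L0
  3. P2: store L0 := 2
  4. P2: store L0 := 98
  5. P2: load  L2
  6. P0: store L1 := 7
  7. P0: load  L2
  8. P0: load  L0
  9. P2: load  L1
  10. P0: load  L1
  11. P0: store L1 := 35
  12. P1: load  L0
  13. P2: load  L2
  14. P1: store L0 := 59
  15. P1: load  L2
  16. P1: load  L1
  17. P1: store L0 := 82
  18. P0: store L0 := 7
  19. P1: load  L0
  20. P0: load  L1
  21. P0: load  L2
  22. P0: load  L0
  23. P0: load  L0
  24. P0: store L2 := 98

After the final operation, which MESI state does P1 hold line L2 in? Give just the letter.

1. P0: load  L0  bus=[BusRd]  L0: P0=E P1=I P2=I  mem[L0]=80
2. P0: load  L0  bus=[-]  L0: P0=E P1=I P2=I  mem[L0]=80
3. P2: store L0 := 2  bus=[BusRdX]  L0: P0=I P1=I P2=M  mem[L0]=80
4. P2: store L0 := 98  bus=[-]  L0: P0=I P1=I P2=M  mem[L0]=80
5. P2: load  L2  bus=[BusRd]  L2: P0=I P1=I P2=E  mem[L2]=40
6. P0: store L1 := 7  bus=[BusRdX]  L1: P0=M P1=I P2=I  mem[L1]=70
7. P0: load  L2  bus=[BusRd]  L2: P0=S P1=I P2=S  mem[L2]=40
8. P0: load  L0  bus=[BusRd,Flush]  L0: P0=S P1=I P2=S  mem[L0]=98
9. P2: load  L1  bus=[BusRd,Flush]  L1: P0=S P1=I P2=S  mem[L1]=7
10. P0: load  L1  bus=[-]  L1: P0=S P1=I P2=S  mem[L1]=7
11. P0: store L1 := 35  bus=[BusUpgr]  L1: P0=M P1=I P2=I  mem[L1]=7
12. P1: load  L0  bus=[BusRd]  L0: P0=S P1=S P2=S  mem[L0]=98
13. P2: load  L2  bus=[-]  L2: P0=S P1=I P2=S  mem[L2]=40
14. P1: store L0 := 59  bus=[BusUpgr]  L0: P0=I P1=M P2=I  mem[L0]=98
15. P1: load  L2  bus=[BusRd]  L2: P0=S P1=S P2=S  mem[L2]=40
16. P1: load  L1  bus=[BusRd,Flush]  L1: P0=S P1=S P2=I  mem[L1]=35
17. P1: store L0 := 82  bus=[-]  L0: P0=I P1=M P2=I  mem[L0]=98
18. P0: store L0 := 7  bus=[BusRdX,Flush]  L0: P0=M P1=I P2=I  mem[L0]=82
19. P1: load  L0  bus=[BusRd,Flush]  L0: P0=S P1=S P2=I  mem[L0]=7
20. P0: load  L1  bus=[-]  L1: P0=S P1=S P2=I  mem[L1]=35
21. P0: load  L2  bus=[-]  L2: P0=S P1=S P2=S  mem[L2]=40
22. P0: load  L0  bus=[-]  L0: P0=S P1=S P2=I  mem[L0]=7
23. P0: load  L0  bus=[-]  L0: P0=S P1=S P2=I  mem[L0]=7
24. P0: store L2 := 98  bus=[BusUpgr]  L2: P0=M P1=I P2=I  mem[L2]=40

state = I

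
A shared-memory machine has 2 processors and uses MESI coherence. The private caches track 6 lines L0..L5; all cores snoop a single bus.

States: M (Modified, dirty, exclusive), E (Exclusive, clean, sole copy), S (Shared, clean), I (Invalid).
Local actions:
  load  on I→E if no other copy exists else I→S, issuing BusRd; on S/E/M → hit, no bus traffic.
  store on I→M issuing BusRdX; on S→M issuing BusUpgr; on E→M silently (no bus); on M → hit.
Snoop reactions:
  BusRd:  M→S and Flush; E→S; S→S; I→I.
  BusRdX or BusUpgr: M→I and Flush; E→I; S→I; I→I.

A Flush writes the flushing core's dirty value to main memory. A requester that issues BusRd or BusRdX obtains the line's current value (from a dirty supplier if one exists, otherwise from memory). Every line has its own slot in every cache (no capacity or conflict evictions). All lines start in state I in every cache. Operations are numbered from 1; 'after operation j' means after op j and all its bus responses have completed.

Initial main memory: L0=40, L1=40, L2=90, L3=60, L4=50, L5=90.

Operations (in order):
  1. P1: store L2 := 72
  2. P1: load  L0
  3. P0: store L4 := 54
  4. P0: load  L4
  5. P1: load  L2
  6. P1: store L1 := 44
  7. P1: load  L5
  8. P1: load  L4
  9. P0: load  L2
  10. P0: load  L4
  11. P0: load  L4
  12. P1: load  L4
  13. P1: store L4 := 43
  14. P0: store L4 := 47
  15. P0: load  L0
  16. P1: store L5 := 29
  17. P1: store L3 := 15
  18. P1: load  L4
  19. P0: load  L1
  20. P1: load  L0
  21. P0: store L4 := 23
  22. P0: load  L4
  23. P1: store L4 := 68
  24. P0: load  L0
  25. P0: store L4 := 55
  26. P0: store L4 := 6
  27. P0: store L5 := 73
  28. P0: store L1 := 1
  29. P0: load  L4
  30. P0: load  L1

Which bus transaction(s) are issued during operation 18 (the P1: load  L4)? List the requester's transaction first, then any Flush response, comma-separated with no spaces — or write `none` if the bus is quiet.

  op1 P1: store L2 := 72 → I/M on L2; bus BusRdX; mem=90
  op2 P1: load  L0 → I/E on L0; bus BusRd; mem=40
  op3 P0: store L4 := 54 → M/I on L4; bus BusRdX; mem=50
  op4 P0: load  L4 → M/I on L4; bus (none); mem=50
  op5 P1: load  L2 → I/M on L2; bus (none); mem=90
  op6 P1: store L1 := 44 → I/M on L1; bus BusRdX; mem=40
  op7 P1: load  L5 → I/E on L5; bus BusRd; mem=90
  op8 P1: load  L4 → S/S on L4; bus BusRd Flush; mem=54
  op9 P0: load  L2 → S/S on L2; bus BusRd Flush; mem=72
  op10 P0: load  L4 → S/S on L4; bus (none); mem=54
  op11 P0: load  L4 → S/S on L4; bus (none); mem=54
  op12 P1: load  L4 → S/S on L4; bus (none); mem=54
  op13 P1: store L4 := 43 → I/M on L4; bus BusUpgr; mem=54
  op14 P0: store L4 := 47 → M/I on L4; bus BusRdX Flush; mem=43
  op15 P0: load  L0 → S/S on L0; bus BusRd; mem=40
  op16 P1: store L5 := 29 → I/M on L5; bus (none); mem=90
  op17 P1: store L3 := 15 → I/M on L3; bus BusRdX; mem=60
  op18 P1: load  L4 → S/S on L4; bus BusRd Flush; mem=47
  op19 P0: load  L1 → S/S on L1; bus BusRd Flush; mem=44
  op20 P1: load  L0 → S/S on L0; bus (none); mem=40
  op21 P0: store L4 := 23 → M/I on L4; bus BusUpgr; mem=47
  op22 P0: load  L4 → M/I on L4; bus (none); mem=47
  op23 P1: store L4 := 68 → I/M on L4; bus BusRdX Flush; mem=23
  op24 P0: load  L0 → S/S on L0; bus (none); mem=40
  op25 P0: store L4 := 55 → M/I on L4; bus BusRdX Flush; mem=68
  op26 P0: store L4 := 6 → M/I on L4; bus (none); mem=68
  op27 P0: store L5 := 73 → M/I on L5; bus BusRdX Flush; mem=29
  op28 P0: store L1 := 1 → M/I on L1; bus BusUpgr; mem=44
  op29 P0: load  L4 → M/I on L4; bus (none); mem=68
  op30 P0: load  L1 → M/I on L1; bus (none); mem=44

bus = BusRd,Flush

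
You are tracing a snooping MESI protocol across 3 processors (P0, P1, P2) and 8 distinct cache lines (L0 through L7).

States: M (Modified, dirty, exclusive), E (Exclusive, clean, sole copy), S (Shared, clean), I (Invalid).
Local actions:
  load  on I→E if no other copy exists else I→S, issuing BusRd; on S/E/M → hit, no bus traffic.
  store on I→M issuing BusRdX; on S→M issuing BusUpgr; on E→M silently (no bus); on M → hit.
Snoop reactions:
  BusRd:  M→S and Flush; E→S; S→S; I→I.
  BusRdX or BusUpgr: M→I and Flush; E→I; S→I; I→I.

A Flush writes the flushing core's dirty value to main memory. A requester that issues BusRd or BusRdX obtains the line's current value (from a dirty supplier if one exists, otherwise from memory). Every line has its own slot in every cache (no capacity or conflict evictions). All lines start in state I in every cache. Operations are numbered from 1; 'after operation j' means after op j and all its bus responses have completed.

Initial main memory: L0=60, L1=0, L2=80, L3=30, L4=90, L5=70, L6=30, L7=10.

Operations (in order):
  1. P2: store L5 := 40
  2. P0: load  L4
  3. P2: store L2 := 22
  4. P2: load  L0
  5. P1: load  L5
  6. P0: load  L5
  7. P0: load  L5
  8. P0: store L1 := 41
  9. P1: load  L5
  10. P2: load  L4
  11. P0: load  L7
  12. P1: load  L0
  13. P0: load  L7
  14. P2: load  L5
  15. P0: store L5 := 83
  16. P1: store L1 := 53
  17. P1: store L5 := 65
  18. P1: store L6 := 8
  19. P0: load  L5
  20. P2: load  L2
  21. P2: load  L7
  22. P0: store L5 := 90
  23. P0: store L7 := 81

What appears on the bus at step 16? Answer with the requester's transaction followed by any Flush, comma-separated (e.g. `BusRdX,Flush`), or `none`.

bus = BusRdX,Flush

1. P2: store L5 := 40  bus=[BusRdX]  L5: P0=I P1=I P2=M  mem[L5]=70
2. P0: load  L4  bus=[BusRd]  L4: P0=E P1=I P2=I  mem[L4]=90
3. P2: store L2 := 22  bus=[BusRdX]  L2: P0=I P1=I P2=M  mem[L2]=80
4. P2: load  L0  bus=[BusRd]  L0: P0=I P1=I P2=E  mem[L0]=60
5. P1: load  L5  bus=[BusRd,Flush]  L5: P0=I P1=S P2=S  mem[L5]=40
6. P0: load  L5  bus=[BusRd]  L5: P0=S P1=S P2=S  mem[L5]=40
7. P0: load  L5  bus=[-]  L5: P0=S P1=S P2=S  mem[L5]=40
8. P0: store L1 := 41  bus=[BusRdX]  L1: P0=M P1=I P2=I  mem[L1]=0
9. P1: load  L5  bus=[-]  L5: P0=S P1=S P2=S  mem[L5]=40
10. P2: load  L4  bus=[BusRd]  L4: P0=S P1=I P2=S  mem[L4]=90
11. P0: load  L7  bus=[BusRd]  L7: P0=E P1=I P2=I  mem[L7]=10
12. P1: load  L0  bus=[BusRd]  L0: P0=I P1=S P2=S  mem[L0]=60
13. P0: load  L7  bus=[-]  L7: P0=E P1=I P2=I  mem[L7]=10
14. P2: load  L5  bus=[-]  L5: P0=S P1=S P2=S  mem[L5]=40
15. P0: store L5 := 83  bus=[BusUpgr]  L5: P0=M P1=I P2=I  mem[L5]=40
16. P1: store L1 := 53  bus=[BusRdX,Flush]  L1: P0=I P1=M P2=I  mem[L1]=41
17. P1: store L5 := 65  bus=[BusRdX,Flush]  L5: P0=I P1=M P2=I  mem[L5]=83
18. P1: store L6 := 8  bus=[BusRdX]  L6: P0=I P1=M P2=I  mem[L6]=30
19. P0: load  L5  bus=[BusRd,Flush]  L5: P0=S P1=S P2=I  mem[L5]=65
20. P2: load  L2  bus=[-]  L2: P0=I P1=I P2=M  mem[L2]=80
21. P2: load  L7  bus=[BusRd]  L7: P0=S P1=I P2=S  mem[L7]=10
22. P0: store L5 := 90  bus=[BusUpgr]  L5: P0=M P1=I P2=I  mem[L5]=65
23. P0: store L7 := 81  bus=[BusUpgr]  L7: P0=M P1=I P2=I  mem[L7]=10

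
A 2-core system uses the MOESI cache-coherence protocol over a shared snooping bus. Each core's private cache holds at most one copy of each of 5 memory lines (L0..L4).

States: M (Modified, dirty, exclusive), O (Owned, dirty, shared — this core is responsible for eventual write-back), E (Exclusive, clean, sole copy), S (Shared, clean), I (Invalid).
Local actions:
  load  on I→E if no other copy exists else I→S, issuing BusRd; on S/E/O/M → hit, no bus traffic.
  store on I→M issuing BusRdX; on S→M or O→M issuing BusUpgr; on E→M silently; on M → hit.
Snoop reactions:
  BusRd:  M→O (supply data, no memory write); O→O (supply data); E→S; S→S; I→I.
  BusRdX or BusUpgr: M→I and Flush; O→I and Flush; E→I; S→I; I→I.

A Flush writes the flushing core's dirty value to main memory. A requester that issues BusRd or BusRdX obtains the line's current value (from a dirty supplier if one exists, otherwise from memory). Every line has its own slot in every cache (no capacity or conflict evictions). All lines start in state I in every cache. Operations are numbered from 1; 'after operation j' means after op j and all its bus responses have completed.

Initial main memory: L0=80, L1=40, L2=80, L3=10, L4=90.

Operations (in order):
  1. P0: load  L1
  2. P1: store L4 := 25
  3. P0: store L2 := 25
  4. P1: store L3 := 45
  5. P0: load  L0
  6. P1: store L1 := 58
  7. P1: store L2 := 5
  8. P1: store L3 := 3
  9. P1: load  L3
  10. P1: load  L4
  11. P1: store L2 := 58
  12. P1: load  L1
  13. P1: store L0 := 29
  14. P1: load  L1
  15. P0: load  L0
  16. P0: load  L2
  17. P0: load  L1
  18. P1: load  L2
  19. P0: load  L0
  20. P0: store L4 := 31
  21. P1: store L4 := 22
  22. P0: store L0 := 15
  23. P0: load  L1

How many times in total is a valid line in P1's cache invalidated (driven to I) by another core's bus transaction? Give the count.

1. P0: load  L1  bus=[BusRd]  L1: P0=E P1=I  mem[L1]=40
2. P1: store L4 := 25  bus=[BusRdX]  L4: P0=I P1=M  mem[L4]=90
3. P0: store L2 := 25  bus=[BusRdX]  L2: P0=M P1=I  mem[L2]=80
4. P1: store L3 := 45  bus=[BusRdX]  L3: P0=I P1=M  mem[L3]=10
5. P0: load  L0  bus=[BusRd]  L0: P0=E P1=I  mem[L0]=80
6. P1: store L1 := 58  bus=[BusRdX]  L1: P0=I P1=M  mem[L1]=40
7. P1: store L2 := 5  bus=[BusRdX,Flush]  L2: P0=I P1=M  mem[L2]=25
8. P1: store L3 := 3  bus=[-]  L3: P0=I P1=M  mem[L3]=10
9. P1: load  L3  bus=[-]  L3: P0=I P1=M  mem[L3]=10
10. P1: load  L4  bus=[-]  L4: P0=I P1=M  mem[L4]=90
11. P1: store L2 := 58  bus=[-]  L2: P0=I P1=M  mem[L2]=25
12. P1: load  L1  bus=[-]  L1: P0=I P1=M  mem[L1]=40
13. P1: store L0 := 29  bus=[BusRdX]  L0: P0=I P1=M  mem[L0]=80
14. P1: load  L1  bus=[-]  L1: P0=I P1=M  mem[L1]=40
15. P0: load  L0  bus=[BusRd]  L0: P0=S P1=O  mem[L0]=80
16. P0: load  L2  bus=[BusRd]  L2: P0=S P1=O  mem[L2]=25
17. P0: load  L1  bus=[BusRd]  L1: P0=S P1=O  mem[L1]=40
18. P1: load  L2  bus=[-]  L2: P0=S P1=O  mem[L2]=25
19. P0: load  L0  bus=[-]  L0: P0=S P1=O  mem[L0]=80
20. P0: store L4 := 31  bus=[BusRdX,Flush]  L4: P0=M P1=I  mem[L4]=25
21. P1: store L4 := 22  bus=[BusRdX,Flush]  L4: P0=I P1=M  mem[L4]=31
22. P0: store L0 := 15  bus=[BusUpgr,Flush]  L0: P0=M P1=I  mem[L0]=29
23. P0: load  L1  bus=[-]  L1: P0=S P1=O  mem[L1]=40

invalidations = 2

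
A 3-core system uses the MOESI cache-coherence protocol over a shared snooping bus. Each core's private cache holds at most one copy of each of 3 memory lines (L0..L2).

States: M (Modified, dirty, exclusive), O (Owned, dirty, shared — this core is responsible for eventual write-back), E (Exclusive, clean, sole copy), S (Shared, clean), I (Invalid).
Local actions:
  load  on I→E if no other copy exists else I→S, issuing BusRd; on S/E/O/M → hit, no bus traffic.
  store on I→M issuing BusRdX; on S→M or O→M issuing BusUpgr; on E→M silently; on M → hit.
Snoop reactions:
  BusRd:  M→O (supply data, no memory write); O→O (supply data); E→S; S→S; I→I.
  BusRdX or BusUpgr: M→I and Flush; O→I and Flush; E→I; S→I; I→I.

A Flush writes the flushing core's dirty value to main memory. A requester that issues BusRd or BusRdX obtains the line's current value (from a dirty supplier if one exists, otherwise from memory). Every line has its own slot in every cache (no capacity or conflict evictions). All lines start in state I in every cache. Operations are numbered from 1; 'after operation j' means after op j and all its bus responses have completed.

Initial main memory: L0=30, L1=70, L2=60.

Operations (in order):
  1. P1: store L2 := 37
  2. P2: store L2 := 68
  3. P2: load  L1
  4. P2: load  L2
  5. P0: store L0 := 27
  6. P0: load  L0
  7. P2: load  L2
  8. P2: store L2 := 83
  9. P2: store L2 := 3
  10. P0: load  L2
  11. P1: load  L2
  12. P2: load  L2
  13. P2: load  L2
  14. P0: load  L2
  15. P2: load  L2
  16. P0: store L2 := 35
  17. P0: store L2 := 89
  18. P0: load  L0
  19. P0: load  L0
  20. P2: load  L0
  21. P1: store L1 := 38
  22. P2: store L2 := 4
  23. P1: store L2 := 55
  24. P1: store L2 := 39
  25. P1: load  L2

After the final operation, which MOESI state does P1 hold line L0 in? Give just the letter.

state = I

[1] P1: store L2 := 37 | P0:I, P1:M(37), P2:I | bus: BusRdX
[2] P2: store L2 := 68 | P0:I, P1:I, P2:M(68) | bus: BusRdX,Flush
[3] P2: load  L1 | P0:I, P1:I, P2:E(70) | bus: BusRd
[4] P2: load  L2 | P0:I, P1:I, P2:M(68) | bus: none
[5] P0: store L0 := 27 | P0:M(27), P1:I, P2:I | bus: BusRdX
[6] P0: load  L0 | P0:M(27), P1:I, P2:I | bus: none
[7] P2: load  L2 | P0:I, P1:I, P2:M(68) | bus: none
[8] P2: store L2 := 83 | P0:I, P1:I, P2:M(83) | bus: none
[9] P2: store L2 := 3 | P0:I, P1:I, P2:M(3) | bus: none
[10] P0: load  L2 | P0:S(3), P1:I, P2:O(3) | bus: BusRd
[11] P1: load  L2 | P0:S(3), P1:S(3), P2:O(3) | bus: BusRd
[12] P2: load  L2 | P0:S(3), P1:S(3), P2:O(3) | bus: none
[13] P2: load  L2 | P0:S(3), P1:S(3), P2:O(3) | bus: none
[14] P0: load  L2 | P0:S(3), P1:S(3), P2:O(3) | bus: none
[15] P2: load  L2 | P0:S(3), P1:S(3), P2:O(3) | bus: none
[16] P0: store L2 := 35 | P0:M(35), P1:I, P2:I | bus: BusUpgr,Flush
[17] P0: store L2 := 89 | P0:M(89), P1:I, P2:I | bus: none
[18] P0: load  L0 | P0:M(27), P1:I, P2:I | bus: none
[19] P0: load  L0 | P0:M(27), P1:I, P2:I | bus: none
[20] P2: load  L0 | P0:O(27), P1:I, P2:S(27) | bus: BusRd
[21] P1: store L1 := 38 | P0:I, P1:M(38), P2:I | bus: BusRdX
[22] P2: store L2 := 4 | P0:I, P1:I, P2:M(4) | bus: BusRdX,Flush
[23] P1: store L2 := 55 | P0:I, P1:M(55), P2:I | bus: BusRdX,Flush
[24] P1: store L2 := 39 | P0:I, P1:M(39), P2:I | bus: none
[25] P1: load  L2 | P0:I, P1:M(39), P2:I | bus: none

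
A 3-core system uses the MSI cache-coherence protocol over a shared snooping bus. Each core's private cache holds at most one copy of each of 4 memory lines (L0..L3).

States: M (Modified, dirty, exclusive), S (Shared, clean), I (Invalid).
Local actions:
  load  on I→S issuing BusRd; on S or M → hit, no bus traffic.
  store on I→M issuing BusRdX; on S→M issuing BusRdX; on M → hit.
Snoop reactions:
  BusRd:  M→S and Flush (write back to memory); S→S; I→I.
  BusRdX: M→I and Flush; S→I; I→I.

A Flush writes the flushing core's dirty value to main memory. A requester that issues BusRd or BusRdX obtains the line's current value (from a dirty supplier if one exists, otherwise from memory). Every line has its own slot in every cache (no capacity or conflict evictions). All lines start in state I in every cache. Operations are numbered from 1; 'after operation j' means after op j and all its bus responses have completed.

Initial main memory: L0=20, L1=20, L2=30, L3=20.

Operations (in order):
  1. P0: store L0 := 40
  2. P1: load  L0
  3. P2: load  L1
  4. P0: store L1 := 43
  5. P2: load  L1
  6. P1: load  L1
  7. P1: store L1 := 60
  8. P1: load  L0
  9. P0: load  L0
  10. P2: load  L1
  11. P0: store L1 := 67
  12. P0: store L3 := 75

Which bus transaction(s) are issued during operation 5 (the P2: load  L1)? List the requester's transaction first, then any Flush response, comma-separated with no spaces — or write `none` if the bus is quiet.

step 1: P0: store L0 := 40  ⟶  MII  (L0)  txn=BusRdX  M[L0]=20
step 2: P1: load  L0  ⟶  SSI  (L0)  txn=BusRd+Flush  M[L0]=40
step 3: P2: load  L1  ⟶  IIS  (L1)  txn=BusRd  M[L1]=20
step 4: P0: store L1 := 43  ⟶  MII  (L1)  txn=BusRdX  M[L1]=20
step 5: P2: load  L1  ⟶  SIS  (L1)  txn=BusRd+Flush  M[L1]=43
step 6: P1: load  L1  ⟶  SSS  (L1)  txn=BusRd  M[L1]=43
step 7: P1: store L1 := 60  ⟶  IMI  (L1)  txn=BusRdX  M[L1]=43
step 8: P1: load  L0  ⟶  SSI  (L0)  txn=∅  M[L0]=40
step 9: P0: load  L0  ⟶  SSI  (L0)  txn=∅  M[L0]=40
step 10: P2: load  L1  ⟶  ISS  (L1)  txn=BusRd+Flush  M[L1]=60
step 11: P0: store L1 := 67  ⟶  MII  (L1)  txn=BusRdX  M[L1]=60
step 12: P0: store L3 := 75  ⟶  MII  (L3)  txn=BusRdX  M[L3]=20

bus = BusRd,Flush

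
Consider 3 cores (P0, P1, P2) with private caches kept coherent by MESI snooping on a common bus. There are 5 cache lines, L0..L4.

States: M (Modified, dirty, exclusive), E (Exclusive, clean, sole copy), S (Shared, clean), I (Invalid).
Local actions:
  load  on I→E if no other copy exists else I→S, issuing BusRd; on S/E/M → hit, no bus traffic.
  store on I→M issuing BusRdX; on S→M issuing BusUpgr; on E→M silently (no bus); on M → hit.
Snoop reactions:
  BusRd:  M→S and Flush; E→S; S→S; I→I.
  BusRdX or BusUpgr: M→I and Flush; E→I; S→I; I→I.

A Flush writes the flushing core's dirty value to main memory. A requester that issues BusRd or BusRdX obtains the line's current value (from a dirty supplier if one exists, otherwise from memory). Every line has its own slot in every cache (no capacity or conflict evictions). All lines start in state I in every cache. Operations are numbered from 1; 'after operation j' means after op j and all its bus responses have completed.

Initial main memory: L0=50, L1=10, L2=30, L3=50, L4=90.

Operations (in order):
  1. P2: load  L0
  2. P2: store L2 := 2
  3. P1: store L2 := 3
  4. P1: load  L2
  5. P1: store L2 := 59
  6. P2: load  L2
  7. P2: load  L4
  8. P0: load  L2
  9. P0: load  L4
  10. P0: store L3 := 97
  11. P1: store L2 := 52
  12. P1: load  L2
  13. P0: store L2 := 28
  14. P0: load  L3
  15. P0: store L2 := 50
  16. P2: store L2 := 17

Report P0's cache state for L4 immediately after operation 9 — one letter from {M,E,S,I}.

1. P2: load  L0  bus=[BusRd]  L0: P0=I P1=I P2=E  mem[L0]=50
2. P2: store L2 := 2  bus=[BusRdX]  L2: P0=I P1=I P2=M  mem[L2]=30
3. P1: store L2 := 3  bus=[BusRdX,Flush]  L2: P0=I P1=M P2=I  mem[L2]=2
4. P1: load  L2  bus=[-]  L2: P0=I P1=M P2=I  mem[L2]=2
5. P1: store L2 := 59  bus=[-]  L2: P0=I P1=M P2=I  mem[L2]=2
6. P2: load  L2  bus=[BusRd,Flush]  L2: P0=I P1=S P2=S  mem[L2]=59
7. P2: load  L4  bus=[BusRd]  L4: P0=I P1=I P2=E  mem[L4]=90
8. P0: load  L2  bus=[BusRd]  L2: P0=S P1=S P2=S  mem[L2]=59
9. P0: load  L4  bus=[BusRd]  L4: P0=S P1=I P2=S  mem[L4]=90
10. P0: store L3 := 97  bus=[BusRdX]  L3: P0=M P1=I P2=I  mem[L3]=50
11. P1: store L2 := 52  bus=[BusUpgr]  L2: P0=I P1=M P2=I  mem[L2]=59
12. P1: load  L2  bus=[-]  L2: P0=I P1=M P2=I  mem[L2]=59
13. P0: store L2 := 28  bus=[BusRdX,Flush]  L2: P0=M P1=I P2=I  mem[L2]=52
14. P0: load  L3  bus=[-]  L3: P0=M P1=I P2=I  mem[L3]=50
15. P0: store L2 := 50  bus=[-]  L2: P0=M P1=I P2=I  mem[L2]=52
16. P2: store L2 := 17  bus=[BusRdX,Flush]  L2: P0=I P1=I P2=M  mem[L2]=50

state = S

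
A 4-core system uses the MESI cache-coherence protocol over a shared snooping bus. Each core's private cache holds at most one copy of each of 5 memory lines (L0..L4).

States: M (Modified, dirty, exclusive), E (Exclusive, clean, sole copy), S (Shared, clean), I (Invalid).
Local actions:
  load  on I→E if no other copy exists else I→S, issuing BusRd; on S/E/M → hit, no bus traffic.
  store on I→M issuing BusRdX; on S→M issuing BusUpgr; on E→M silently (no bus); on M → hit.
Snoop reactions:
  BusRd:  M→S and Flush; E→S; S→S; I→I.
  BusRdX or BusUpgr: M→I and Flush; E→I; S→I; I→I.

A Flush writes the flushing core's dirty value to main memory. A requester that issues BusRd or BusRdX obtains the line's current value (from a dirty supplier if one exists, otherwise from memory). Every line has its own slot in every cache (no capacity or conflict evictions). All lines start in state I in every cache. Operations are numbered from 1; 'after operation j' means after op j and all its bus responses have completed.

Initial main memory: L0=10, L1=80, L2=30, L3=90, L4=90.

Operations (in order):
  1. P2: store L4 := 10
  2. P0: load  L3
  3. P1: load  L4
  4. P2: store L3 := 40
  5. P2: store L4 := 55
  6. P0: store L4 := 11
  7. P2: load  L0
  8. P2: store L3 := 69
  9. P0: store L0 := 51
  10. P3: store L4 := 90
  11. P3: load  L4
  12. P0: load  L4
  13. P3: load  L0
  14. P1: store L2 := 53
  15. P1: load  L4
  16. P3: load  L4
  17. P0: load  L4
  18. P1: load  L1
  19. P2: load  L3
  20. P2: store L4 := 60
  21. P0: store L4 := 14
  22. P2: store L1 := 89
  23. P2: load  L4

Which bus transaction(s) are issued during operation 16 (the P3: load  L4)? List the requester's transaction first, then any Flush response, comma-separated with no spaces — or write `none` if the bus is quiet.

bus = none

1. P2: store L4 := 10  bus=[BusRdX]  L4: P0=I P1=I P2=M P3=I  mem[L4]=90
2. P0: load  L3  bus=[BusRd]  L3: P0=E P1=I P2=I P3=I  mem[L3]=90
3. P1: load  L4  bus=[BusRd,Flush]  L4: P0=I P1=S P2=S P3=I  mem[L4]=10
4. P2: store L3 := 40  bus=[BusRdX]  L3: P0=I P1=I P2=M P3=I  mem[L3]=90
5. P2: store L4 := 55  bus=[BusUpgr]  L4: P0=I P1=I P2=M P3=I  mem[L4]=10
6. P0: store L4 := 11  bus=[BusRdX,Flush]  L4: P0=M P1=I P2=I P3=I  mem[L4]=55
7. P2: load  L0  bus=[BusRd]  L0: P0=I P1=I P2=E P3=I  mem[L0]=10
8. P2: store L3 := 69  bus=[-]  L3: P0=I P1=I P2=M P3=I  mem[L3]=90
9. P0: store L0 := 51  bus=[BusRdX]  L0: P0=M P1=I P2=I P3=I  mem[L0]=10
10. P3: store L4 := 90  bus=[BusRdX,Flush]  L4: P0=I P1=I P2=I P3=M  mem[L4]=11
11. P3: load  L4  bus=[-]  L4: P0=I P1=I P2=I P3=M  mem[L4]=11
12. P0: load  L4  bus=[BusRd,Flush]  L4: P0=S P1=I P2=I P3=S  mem[L4]=90
13. P3: load  L0  bus=[BusRd,Flush]  L0: P0=S P1=I P2=I P3=S  mem[L0]=51
14. P1: store L2 := 53  bus=[BusRdX]  L2: P0=I P1=M P2=I P3=I  mem[L2]=30
15. P1: load  L4  bus=[BusRd]  L4: P0=S P1=S P2=I P3=S  mem[L4]=90
16. P3: load  L4  bus=[-]  L4: P0=S P1=S P2=I P3=S  mem[L4]=90
17. P0: load  L4  bus=[-]  L4: P0=S P1=S P2=I P3=S  mem[L4]=90
18. P1: load  L1  bus=[BusRd]  L1: P0=I P1=E P2=I P3=I  mem[L1]=80
19. P2: load  L3  bus=[-]  L3: P0=I P1=I P2=M P3=I  mem[L3]=90
20. P2: store L4 := 60  bus=[BusRdX]  L4: P0=I P1=I P2=M P3=I  mem[L4]=90
21. P0: store L4 := 14  bus=[BusRdX,Flush]  L4: P0=M P1=I P2=I P3=I  mem[L4]=60
22. P2: store L1 := 89  bus=[BusRdX]  L1: P0=I P1=I P2=M P3=I  mem[L1]=80
23. P2: load  L4  bus=[BusRd,Flush]  L4: P0=S P1=I P2=S P3=I  mem[L4]=14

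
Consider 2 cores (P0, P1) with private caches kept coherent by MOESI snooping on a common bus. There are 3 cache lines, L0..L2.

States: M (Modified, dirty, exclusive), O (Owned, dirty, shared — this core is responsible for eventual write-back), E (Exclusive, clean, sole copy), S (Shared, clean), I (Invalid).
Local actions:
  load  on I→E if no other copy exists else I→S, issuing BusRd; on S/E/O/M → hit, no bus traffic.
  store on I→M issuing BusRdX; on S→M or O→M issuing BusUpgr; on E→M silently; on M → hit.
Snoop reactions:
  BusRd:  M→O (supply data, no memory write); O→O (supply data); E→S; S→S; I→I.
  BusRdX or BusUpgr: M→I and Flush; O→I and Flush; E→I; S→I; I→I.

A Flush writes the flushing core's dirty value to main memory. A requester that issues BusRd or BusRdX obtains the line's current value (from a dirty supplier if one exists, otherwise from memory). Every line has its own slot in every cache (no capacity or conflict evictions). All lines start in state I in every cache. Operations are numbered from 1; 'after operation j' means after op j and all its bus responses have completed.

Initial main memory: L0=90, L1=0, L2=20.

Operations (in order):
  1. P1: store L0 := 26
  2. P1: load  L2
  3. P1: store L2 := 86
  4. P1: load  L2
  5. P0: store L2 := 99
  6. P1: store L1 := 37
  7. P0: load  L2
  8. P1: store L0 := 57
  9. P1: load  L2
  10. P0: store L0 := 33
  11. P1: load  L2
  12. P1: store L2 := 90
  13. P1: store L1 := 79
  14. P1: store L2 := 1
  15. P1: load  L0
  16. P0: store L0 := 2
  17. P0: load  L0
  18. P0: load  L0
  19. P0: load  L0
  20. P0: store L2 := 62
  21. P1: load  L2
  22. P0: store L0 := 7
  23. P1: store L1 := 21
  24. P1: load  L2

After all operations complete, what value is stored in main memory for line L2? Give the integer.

step 1: P1: store L0 := 26  ⟶  IM  (L0)  txn=BusRdX  M[L0]=90
step 2: P1: load  L2  ⟶  IE  (L2)  txn=BusRd  M[L2]=20
step 3: P1: store L2 := 86  ⟶  IM  (L2)  txn=∅  M[L2]=20
step 4: P1: load  L2  ⟶  IM  (L2)  txn=∅  M[L2]=20
step 5: P0: store L2 := 99  ⟶  MI  (L2)  txn=BusRdX+Flush  M[L2]=86
step 6: P1: store L1 := 37  ⟶  IM  (L1)  txn=BusRdX  M[L1]=0
step 7: P0: load  L2  ⟶  MI  (L2)  txn=∅  M[L2]=86
step 8: P1: store L0 := 57  ⟶  IM  (L0)  txn=∅  M[L0]=90
step 9: P1: load  L2  ⟶  OS  (L2)  txn=BusRd  M[L2]=86
step 10: P0: store L0 := 33  ⟶  MI  (L0)  txn=BusRdX+Flush  M[L0]=57
step 11: P1: load  L2  ⟶  OS  (L2)  txn=∅  M[L2]=86
step 12: P1: store L2 := 90  ⟶  IM  (L2)  txn=BusUpgr+Flush  M[L2]=99
step 13: P1: store L1 := 79  ⟶  IM  (L1)  txn=∅  M[L1]=0
step 14: P1: store L2 := 1  ⟶  IM  (L2)  txn=∅  M[L2]=99
step 15: P1: load  L0  ⟶  OS  (L0)  txn=BusRd  M[L0]=57
step 16: P0: store L0 := 2  ⟶  MI  (L0)  txn=BusUpgr  M[L0]=57
step 17: P0: load  L0  ⟶  MI  (L0)  txn=∅  M[L0]=57
step 18: P0: load  L0  ⟶  MI  (L0)  txn=∅  M[L0]=57
step 19: P0: load  L0  ⟶  MI  (L0)  txn=∅  M[L0]=57
step 20: P0: store L2 := 62  ⟶  MI  (L2)  txn=BusRdX+Flush  M[L2]=1
step 21: P1: load  L2  ⟶  OS  (L2)  txn=BusRd  M[L2]=1
step 22: P0: store L0 := 7  ⟶  MI  (L0)  txn=∅  M[L0]=57
step 23: P1: store L1 := 21  ⟶  IM  (L1)  txn=∅  M[L1]=0
step 24: P1: load  L2  ⟶  OS  (L2)  txn=∅  M[L2]=1

memory[L2] = 1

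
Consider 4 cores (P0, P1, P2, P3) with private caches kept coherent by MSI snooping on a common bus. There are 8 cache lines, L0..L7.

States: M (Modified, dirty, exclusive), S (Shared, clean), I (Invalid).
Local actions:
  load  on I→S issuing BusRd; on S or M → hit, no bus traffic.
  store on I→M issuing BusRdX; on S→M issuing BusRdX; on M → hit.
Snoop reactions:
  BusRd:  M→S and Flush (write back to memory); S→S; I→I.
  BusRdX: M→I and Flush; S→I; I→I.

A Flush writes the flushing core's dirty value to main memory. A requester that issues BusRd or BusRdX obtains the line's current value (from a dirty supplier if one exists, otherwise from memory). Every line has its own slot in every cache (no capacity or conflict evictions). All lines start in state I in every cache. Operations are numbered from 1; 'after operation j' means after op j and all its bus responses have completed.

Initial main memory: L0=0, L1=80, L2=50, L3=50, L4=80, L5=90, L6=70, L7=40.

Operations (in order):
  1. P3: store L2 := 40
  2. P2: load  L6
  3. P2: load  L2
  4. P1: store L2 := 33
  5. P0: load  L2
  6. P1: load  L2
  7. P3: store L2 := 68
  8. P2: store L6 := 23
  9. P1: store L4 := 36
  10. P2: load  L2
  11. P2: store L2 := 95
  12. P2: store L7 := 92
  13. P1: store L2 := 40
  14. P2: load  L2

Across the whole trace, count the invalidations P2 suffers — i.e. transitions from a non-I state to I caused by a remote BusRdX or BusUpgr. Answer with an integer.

invalidations = 2

[1] P3: store L2 := 40 | P0:I, P1:I, P2:I, P3:M(40) | bus: BusRdX
[2] P2: load  L6 | P0:I, P1:I, P2:S(70), P3:I | bus: BusRd
[3] P2: load  L2 | P0:I, P1:I, P2:S(40), P3:S(40) | bus: BusRd,Flush
[4] P1: store L2 := 33 | P0:I, P1:M(33), P2:I, P3:I | bus: BusRdX
[5] P0: load  L2 | P0:S(33), P1:S(33), P2:I, P3:I | bus: BusRd,Flush
[6] P1: load  L2 | P0:S(33), P1:S(33), P2:I, P3:I | bus: none
[7] P3: store L2 := 68 | P0:I, P1:I, P2:I, P3:M(68) | bus: BusRdX
[8] P2: store L6 := 23 | P0:I, P1:I, P2:M(23), P3:I | bus: BusRdX
[9] P1: store L4 := 36 | P0:I, P1:M(36), P2:I, P3:I | bus: BusRdX
[10] P2: load  L2 | P0:I, P1:I, P2:S(68), P3:S(68) | bus: BusRd,Flush
[11] P2: store L2 := 95 | P0:I, P1:I, P2:M(95), P3:I | bus: BusRdX
[12] P2: store L7 := 92 | P0:I, P1:I, P2:M(92), P3:I | bus: BusRdX
[13] P1: store L2 := 40 | P0:I, P1:M(40), P2:I, P3:I | bus: BusRdX,Flush
[14] P2: load  L2 | P0:I, P1:S(40), P2:S(40), P3:I | bus: BusRd,Flush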